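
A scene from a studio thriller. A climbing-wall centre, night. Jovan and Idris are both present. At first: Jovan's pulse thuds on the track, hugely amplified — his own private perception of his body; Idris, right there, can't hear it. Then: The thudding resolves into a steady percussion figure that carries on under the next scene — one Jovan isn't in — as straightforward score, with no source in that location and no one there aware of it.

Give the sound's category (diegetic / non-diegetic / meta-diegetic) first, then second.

First: it's Jovan's subjective body sound, inaudible to Idris → meta-diegetic.
Second: detached from Jovan and playing as sourceless score over a scene he isn't in — for the audience only → non-diegetic.

meta-diegetic, non-diegetic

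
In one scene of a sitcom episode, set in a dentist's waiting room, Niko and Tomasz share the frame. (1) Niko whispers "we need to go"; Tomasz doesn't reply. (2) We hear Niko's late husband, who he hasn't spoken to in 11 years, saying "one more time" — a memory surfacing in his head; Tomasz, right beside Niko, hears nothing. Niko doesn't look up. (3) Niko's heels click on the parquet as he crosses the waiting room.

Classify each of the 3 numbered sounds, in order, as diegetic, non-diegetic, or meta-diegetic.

diegetic, meta-diegetic, diegetic

(1) is diegetic: on-screen dialogue — Niko speaks and Tomasz is there to hear.
(2) a remembered line, private to Niko — not present in the room, not audible to Tomasz → meta-diegetic.
(3) a character's body making contact with the set — an in-world sound → diegetic.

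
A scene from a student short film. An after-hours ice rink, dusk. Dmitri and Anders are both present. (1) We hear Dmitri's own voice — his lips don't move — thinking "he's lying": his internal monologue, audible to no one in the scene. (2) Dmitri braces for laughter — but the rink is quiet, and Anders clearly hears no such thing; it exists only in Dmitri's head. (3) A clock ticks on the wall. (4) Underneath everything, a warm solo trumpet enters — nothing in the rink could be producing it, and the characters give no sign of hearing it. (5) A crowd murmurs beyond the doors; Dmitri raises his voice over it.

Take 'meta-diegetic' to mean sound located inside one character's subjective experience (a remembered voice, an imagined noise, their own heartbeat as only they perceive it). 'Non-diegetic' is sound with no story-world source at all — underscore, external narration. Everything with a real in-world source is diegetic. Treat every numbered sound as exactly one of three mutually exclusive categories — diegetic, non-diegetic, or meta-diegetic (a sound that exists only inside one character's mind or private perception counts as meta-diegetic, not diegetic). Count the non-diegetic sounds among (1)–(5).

(1) is meta-diegetic: Dmitri's thought-voice: a private mental sound no other character can hear.
Sound (2): Dmitri alone 'hears' it — an imagined sound, not present in the space, so meta-diegetic.
(3) is diegetic: an in-world source (a clock); characters could hear it.
Sound (4): nothing in the rink produces it and the characters don't hear it — pure soundtrack, so non-diegetic.
(5) is diegetic: ambient/room sound belonging to the story's physical space.
Non-diegetic: (4) — that's 1.

1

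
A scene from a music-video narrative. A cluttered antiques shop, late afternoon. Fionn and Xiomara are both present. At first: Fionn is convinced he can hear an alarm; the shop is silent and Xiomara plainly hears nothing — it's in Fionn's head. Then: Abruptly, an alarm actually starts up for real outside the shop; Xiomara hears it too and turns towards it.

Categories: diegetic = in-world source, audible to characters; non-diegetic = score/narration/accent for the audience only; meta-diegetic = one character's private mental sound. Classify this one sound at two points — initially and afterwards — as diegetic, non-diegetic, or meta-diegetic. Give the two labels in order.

meta-diegetic, diegetic

Initially: only Fionn 'hears' it — imagined, in his mind → meta-diegetic.
Afterwards: now there's a real external source and Xiomara hears it too — in the story world → diegetic.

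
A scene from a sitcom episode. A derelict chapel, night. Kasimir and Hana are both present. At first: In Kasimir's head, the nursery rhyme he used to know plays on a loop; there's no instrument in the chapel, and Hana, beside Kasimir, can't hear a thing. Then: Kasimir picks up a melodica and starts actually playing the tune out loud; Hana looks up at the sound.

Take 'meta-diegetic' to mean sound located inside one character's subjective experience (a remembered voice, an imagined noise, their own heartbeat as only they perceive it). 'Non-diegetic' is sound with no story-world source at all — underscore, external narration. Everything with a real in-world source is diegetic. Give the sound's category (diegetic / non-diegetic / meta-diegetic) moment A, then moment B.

meta-diegetic, diegetic

Moment A: the tune exists only as Kasimir's private memory; Hana can't hear it → meta-diegetic.
Moment B: Kasimir is now producing it live on a melodica, in the room, and Hana hears it → diegetic.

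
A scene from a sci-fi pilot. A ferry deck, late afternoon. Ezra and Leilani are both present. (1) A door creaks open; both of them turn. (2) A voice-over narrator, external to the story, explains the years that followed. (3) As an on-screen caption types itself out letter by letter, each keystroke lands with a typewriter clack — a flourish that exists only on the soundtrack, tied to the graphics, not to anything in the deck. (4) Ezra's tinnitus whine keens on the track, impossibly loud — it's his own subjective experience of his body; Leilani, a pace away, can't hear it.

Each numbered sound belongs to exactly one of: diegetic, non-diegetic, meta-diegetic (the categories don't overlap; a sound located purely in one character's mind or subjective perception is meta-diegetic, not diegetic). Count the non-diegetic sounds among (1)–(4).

2

Sound (1): an in-world source (a door); characters could hear it, so diegetic.
Sound (2): external voice-over — not a character, not heard by anyone in the scene, so non-diegetic.
(3) is non-diegetic: it accompanies on-screen graphics, not anything inside the story world.
(4) is meta-diegetic: it's Ezra's internal bodily sensation rendered as sound; only Ezra 'hears' it.
So 2 of the 4 are non-diegetic: (2), (3).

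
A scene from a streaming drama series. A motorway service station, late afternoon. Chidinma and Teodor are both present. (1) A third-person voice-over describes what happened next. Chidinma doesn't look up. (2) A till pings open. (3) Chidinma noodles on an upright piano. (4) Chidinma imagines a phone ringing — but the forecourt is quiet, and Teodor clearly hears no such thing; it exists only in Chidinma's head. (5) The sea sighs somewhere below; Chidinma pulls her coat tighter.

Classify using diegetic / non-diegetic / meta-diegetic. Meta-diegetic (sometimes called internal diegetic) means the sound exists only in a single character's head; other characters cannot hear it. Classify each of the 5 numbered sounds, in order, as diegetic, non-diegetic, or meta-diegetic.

non-diegetic, diegetic, diegetic, meta-diegetic, diegetic

Sound (1): commentary laid over the scene from outside the fiction, so non-diegetic.
(2) an in-world source (a till); characters could hear it → diegetic.
(3) the instrument and the performer are both in the scene → diegetic.
(4) is meta-diegetic: subjective to Chidinma: the forecourt is silent and Teodor hears nothing.
(5) it's the actual ambient sound of the location → diegetic.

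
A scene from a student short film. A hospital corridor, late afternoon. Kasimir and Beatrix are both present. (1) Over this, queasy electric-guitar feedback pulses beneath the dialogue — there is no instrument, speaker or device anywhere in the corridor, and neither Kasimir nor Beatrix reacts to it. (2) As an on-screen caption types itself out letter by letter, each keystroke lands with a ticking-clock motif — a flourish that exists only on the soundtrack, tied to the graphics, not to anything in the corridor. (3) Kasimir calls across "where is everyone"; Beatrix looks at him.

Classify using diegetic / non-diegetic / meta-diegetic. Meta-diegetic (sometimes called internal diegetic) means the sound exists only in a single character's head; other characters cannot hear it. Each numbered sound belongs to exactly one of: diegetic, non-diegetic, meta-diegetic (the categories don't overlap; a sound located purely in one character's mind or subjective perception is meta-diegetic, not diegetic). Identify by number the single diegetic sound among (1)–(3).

3

(1) nothing in the corridor produces it and the characters don't hear it — pure soundtrack → non-diegetic.
Sound (2): sound married to a title/caption — outside the diegesis by definition, so non-diegetic.
Sound (3): Kasimir is a character speaking aloud in the scene, so diegetic.
Only (3) is diegetic.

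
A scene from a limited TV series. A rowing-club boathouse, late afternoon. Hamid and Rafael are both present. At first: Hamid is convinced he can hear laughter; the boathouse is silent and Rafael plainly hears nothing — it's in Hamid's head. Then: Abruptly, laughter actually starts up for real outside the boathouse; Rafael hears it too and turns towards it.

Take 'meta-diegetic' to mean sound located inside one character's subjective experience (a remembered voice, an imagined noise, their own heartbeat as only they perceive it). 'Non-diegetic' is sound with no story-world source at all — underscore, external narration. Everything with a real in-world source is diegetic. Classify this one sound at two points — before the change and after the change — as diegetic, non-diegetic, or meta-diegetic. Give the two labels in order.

meta-diegetic, diegetic

Before the change: only Hamid 'hears' it — imagined, in his mind → meta-diegetic.
After the change: now there's a real external source and Rafael hears it too — in the story world → diegetic.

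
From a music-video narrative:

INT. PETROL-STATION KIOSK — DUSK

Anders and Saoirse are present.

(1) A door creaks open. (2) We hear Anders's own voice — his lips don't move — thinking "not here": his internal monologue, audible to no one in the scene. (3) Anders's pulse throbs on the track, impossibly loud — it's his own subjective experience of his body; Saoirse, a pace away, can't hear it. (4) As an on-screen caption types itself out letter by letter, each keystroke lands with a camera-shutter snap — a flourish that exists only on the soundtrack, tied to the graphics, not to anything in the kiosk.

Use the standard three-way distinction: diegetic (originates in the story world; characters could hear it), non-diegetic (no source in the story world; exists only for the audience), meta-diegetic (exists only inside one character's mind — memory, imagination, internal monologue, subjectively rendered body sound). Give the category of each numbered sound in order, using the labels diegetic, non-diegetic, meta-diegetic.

diegetic, meta-diegetic, meta-diegetic, non-diegetic

Sound (1): the sound comes from a door physically present in the location, so diegetic.
Sound (2): Anders's thought-voice: a private mental sound no other character can hear, so meta-diegetic.
(3) a subjective body sound — Anders's private perception, inaudible to Saoirse → meta-diegetic.
Sound (4): it accompanies on-screen graphics, not anything inside the story world, so non-diegetic.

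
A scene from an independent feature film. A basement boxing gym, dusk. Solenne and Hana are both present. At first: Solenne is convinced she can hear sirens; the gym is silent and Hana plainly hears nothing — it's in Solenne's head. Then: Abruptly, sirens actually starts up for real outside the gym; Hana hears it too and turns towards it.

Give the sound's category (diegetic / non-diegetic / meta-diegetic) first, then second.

meta-diegetic, diegetic

First: only Solenne 'hears' it — imagined, in her mind → meta-diegetic.
Second: now there's a real external source and Hana hears it too — in the story world → diegetic.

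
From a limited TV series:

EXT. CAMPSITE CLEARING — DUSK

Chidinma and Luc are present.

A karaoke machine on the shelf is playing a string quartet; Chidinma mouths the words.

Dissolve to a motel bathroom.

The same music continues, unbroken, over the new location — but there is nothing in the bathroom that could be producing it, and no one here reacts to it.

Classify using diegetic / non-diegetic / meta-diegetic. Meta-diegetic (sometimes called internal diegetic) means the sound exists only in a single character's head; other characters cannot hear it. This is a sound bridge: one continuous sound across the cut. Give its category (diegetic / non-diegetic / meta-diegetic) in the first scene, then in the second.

Scene one: a karaoke machine is an on-screen source and Chidinma reacts to it → diegetic.
Scene two: there is no source in the bathroom and no one hears it — it's now underscore → non-diegetic.

diegetic, non-diegetic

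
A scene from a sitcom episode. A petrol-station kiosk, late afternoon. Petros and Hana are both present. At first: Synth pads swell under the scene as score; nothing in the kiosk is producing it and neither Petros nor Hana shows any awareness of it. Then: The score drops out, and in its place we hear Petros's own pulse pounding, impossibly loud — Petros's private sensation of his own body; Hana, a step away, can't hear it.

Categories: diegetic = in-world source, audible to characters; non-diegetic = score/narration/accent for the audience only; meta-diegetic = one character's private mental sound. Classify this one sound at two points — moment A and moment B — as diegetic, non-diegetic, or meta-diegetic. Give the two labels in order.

Moment A: underscore with no in-world source, inaudible to the characters → non-diegetic.
Moment B: the body sound is Petros's subjective perception alone — Hana can't hear it → meta-diegetic.

non-diegetic, meta-diegetic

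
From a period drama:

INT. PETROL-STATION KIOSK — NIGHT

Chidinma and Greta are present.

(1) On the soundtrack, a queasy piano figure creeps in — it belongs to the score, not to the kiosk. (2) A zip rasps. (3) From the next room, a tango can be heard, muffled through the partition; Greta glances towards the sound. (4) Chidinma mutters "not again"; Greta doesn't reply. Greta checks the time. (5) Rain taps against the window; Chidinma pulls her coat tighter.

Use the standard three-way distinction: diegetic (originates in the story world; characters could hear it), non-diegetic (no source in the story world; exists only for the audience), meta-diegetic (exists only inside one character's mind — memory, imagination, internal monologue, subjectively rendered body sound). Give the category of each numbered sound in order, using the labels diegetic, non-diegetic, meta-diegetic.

(1) is non-diegetic: nothing in the kiosk produces it and the characters don't hear it — pure soundtrack.
Sound (2): an in-world source (a zip); characters could hear it, so diegetic.
(3) is diegetic: it's coming from the next room — a location within the story world — and Greta reacts.
(4) is diegetic: Chidinma is a character speaking aloud in the scene.
(5) is diegetic: rain is part of the location's real environment.

non-diegetic, diegetic, diegetic, diegetic, diegetic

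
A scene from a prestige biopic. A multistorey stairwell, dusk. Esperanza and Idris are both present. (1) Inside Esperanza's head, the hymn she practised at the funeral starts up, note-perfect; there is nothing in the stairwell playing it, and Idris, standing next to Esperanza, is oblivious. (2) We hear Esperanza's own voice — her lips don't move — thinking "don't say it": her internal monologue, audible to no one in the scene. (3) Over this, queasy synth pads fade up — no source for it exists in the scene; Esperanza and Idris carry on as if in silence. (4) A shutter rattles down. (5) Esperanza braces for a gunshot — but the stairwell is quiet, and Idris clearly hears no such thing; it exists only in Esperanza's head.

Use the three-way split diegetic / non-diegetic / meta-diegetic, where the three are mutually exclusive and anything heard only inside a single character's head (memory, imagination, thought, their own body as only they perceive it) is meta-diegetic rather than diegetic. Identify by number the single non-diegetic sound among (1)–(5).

3

Sound (1): remembered music, private to Esperanza — Idris is oblivious because it isn't in the room, so meta-diegetic.
(2) it's Esperanza's unspoken thought, heard only by the audience via her subjectivity → meta-diegetic.
Sound (3): score with no on-screen or off-screen source; it exists for the audience alone, so non-diegetic.
(4) is diegetic: an in-world source (a shutter); characters could hear it.
Sound (5): Esperanza alone 'hears' it — an imagined sound, not present in the space, so meta-diegetic.
Only (3) is non-diegetic.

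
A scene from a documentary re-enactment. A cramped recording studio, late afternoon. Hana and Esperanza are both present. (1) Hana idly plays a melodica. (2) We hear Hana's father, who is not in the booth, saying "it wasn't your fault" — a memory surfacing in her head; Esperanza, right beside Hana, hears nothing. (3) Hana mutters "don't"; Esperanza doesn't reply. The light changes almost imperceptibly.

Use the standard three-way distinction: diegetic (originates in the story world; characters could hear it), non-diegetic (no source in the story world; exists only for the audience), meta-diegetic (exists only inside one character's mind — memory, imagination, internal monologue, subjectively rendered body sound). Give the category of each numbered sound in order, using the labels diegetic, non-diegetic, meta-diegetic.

diegetic, meta-diegetic, diegetic

(1) is diegetic: Hana is producing the music live, in the story world.
(2) a remembered line, private to Hana — not present in the room, not audible to Esperanza → meta-diegetic.
(3) Hana is a character speaking aloud in the scene → diegetic.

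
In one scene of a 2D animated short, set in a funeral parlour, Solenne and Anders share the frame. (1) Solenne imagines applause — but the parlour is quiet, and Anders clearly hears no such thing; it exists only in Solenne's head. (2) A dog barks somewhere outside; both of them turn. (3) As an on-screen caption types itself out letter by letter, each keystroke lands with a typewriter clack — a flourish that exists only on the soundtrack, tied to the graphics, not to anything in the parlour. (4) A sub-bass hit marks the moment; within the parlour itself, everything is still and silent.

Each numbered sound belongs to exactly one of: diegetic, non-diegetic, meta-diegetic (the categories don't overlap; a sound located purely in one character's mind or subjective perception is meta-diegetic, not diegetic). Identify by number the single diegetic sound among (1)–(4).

2

Sound (1): Solenne alone 'hears' it — an imagined sound, not present in the space, so meta-diegetic.
(2) is diegetic: an in-world source (a dog); characters could hear it.
Sound (3): the caption isn't part of the story world, so neither is the sound tied to it, so non-diegetic.
Sound (4): it's a sound-design accent with no in-world source; no one in the scene can hear it, so non-diegetic.
Only (2) is diegetic.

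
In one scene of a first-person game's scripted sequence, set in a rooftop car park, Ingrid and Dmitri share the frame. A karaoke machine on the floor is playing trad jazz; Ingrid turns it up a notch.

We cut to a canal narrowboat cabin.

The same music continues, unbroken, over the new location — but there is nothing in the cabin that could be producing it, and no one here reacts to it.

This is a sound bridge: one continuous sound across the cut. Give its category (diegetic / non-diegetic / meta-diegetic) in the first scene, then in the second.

Scene one: a karaoke machine is an on-screen source and Ingrid reacts to it → diegetic.
Scene two: there is no source in the cabin and no one hears it — it's now underscore → non-diegetic.

diegetic, non-diegetic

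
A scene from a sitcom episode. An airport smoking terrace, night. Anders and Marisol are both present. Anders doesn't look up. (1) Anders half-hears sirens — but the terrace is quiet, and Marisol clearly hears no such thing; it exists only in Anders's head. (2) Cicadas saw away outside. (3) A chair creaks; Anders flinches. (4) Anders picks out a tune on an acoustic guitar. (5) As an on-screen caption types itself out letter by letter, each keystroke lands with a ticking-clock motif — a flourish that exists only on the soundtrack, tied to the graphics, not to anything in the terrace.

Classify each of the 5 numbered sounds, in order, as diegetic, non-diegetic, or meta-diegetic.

meta-diegetic, diegetic, diegetic, diegetic, non-diegetic

Sound (1): Anders alone 'hears' it — an imagined sound, not present in the space, so meta-diegetic.
(2) is diegetic: ambient/room sound belonging to the story's physical space.
(3) is diegetic: an in-world source (a chair); characters could hear it.
(4) Anders is producing the music live, in the story world → diegetic.
(5) is non-diegetic: sound married to a title/caption — outside the diegesis by definition.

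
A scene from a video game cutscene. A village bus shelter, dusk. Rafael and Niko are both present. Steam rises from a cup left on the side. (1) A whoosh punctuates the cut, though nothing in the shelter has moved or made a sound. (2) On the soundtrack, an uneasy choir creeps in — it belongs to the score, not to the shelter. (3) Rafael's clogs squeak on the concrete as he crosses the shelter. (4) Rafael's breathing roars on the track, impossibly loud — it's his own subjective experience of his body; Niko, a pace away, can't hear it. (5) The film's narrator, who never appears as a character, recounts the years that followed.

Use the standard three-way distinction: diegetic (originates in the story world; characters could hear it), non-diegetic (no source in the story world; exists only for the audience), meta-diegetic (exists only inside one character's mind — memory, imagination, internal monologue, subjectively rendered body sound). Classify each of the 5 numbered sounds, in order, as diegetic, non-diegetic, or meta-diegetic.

non-diegetic, non-diegetic, diegetic, meta-diegetic, non-diegetic

(1) is non-diegetic: nothing in the scene produces it; it's an accent added for the audience.
(2) is non-diegetic: it has no source in the story world and no character can hear it — it's underscore.
(3) it's the physical sound of Rafael moving in the space → diegetic.
(4) it's Rafael's internal bodily sensation rendered as sound; only Rafael 'hears' it → meta-diegetic.
Sound (5): external voice-over — not a character, not heard by anyone in the scene, so non-diegetic.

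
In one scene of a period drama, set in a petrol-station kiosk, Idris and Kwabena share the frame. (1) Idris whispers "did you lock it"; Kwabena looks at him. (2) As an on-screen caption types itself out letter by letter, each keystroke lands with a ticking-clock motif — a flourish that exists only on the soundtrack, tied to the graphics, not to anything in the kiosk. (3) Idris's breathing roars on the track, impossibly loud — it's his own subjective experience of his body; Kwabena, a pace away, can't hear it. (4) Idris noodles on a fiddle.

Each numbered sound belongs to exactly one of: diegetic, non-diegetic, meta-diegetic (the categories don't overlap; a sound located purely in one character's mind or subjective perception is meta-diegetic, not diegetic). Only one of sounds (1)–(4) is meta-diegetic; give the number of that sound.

(1) is diegetic: spoken by a character present in the story world.
(2) is non-diegetic: sound married to a title/caption — outside the diegesis by definition.
Sound (3): point-of-audition from inside Idris's body; not a sound in the room, so meta-diegetic.
Sound (4): the instrument and the performer are both in the scene, so diegetic.
Only (3) is meta-diegetic.

3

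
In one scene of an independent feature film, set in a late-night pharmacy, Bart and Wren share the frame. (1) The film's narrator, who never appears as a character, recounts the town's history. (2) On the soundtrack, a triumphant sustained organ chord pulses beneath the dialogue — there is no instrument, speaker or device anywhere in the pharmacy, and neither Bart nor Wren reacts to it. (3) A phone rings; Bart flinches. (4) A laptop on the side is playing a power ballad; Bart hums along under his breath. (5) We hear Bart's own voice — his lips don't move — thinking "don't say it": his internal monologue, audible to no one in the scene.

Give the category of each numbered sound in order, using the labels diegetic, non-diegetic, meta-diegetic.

(1) commentary laid over the scene from outside the fiction → non-diegetic.
(2) is non-diegetic: score with no on-screen or off-screen source; it exists for the audience alone.
Sound (3): an in-world source (a phone); characters could hear it, so diegetic.
(4) the music comes from an on-screen device that Bart responds to → diegetic.
Sound (5): it's Bart's unspoken thought, heard only by the audience via his subjectivity, so meta-diegetic.

non-diegetic, non-diegetic, diegetic, diegetic, meta-diegetic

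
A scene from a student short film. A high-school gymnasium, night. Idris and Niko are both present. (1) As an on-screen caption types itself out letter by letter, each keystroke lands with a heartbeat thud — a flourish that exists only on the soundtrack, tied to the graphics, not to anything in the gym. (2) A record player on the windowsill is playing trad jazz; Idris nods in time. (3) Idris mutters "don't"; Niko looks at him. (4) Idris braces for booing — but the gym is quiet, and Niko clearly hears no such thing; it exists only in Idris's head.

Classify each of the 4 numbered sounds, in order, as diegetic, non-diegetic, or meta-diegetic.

non-diegetic, diegetic, diegetic, meta-diegetic

Sound (1): the caption isn't part of the story world, so neither is the sound tied to it, so non-diegetic.
Sound (2): source music from a record player, which exists in the story world, so diegetic.
Sound (3): spoken by a character present in the story world, so diegetic.
Sound (4): the sound is imagined by Idris; nothing in the story world is producing it and Niko can't hear it, so meta-diegetic.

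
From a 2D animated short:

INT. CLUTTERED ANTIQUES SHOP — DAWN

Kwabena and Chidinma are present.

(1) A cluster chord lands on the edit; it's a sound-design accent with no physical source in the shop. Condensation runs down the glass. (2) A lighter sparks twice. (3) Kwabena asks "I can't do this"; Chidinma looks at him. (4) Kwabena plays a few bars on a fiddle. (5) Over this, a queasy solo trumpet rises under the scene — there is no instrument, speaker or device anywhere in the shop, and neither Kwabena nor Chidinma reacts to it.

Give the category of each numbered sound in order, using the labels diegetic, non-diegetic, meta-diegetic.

(1) is non-diegetic: an editorial stinger — it belongs to the cut, not the story world.
(2) an in-world source (a lighter); characters could hear it → diegetic.
(3) is diegetic: Kwabena is a character speaking aloud in the scene.
(4) the instrument and the performer are both in the scene → diegetic.
(5) it has no source in the story world and no character can hear it — it's underscore → non-diegetic.

non-diegetic, diegetic, diegetic, diegetic, non-diegetic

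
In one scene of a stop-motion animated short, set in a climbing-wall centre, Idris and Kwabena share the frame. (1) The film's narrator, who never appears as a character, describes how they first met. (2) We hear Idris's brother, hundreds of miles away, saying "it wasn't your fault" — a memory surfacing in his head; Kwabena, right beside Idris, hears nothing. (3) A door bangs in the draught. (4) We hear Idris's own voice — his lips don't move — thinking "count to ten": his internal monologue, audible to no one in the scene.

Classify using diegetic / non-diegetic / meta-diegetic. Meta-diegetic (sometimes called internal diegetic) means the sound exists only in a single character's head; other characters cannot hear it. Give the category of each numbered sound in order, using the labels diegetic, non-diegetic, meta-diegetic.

non-diegetic, meta-diegetic, diegetic, meta-diegetic

(1) external voice-over — not a character, not heard by anyone in the scene → non-diegetic.
(2) the voice is a memory playing only inside Idris's mind; Kwabena can't hear it → meta-diegetic.
(3) is diegetic: a door is a real object/event in the scene's world.
(4) internal monologue — inside Idris's mind, not spoken into the scene → meta-diegetic.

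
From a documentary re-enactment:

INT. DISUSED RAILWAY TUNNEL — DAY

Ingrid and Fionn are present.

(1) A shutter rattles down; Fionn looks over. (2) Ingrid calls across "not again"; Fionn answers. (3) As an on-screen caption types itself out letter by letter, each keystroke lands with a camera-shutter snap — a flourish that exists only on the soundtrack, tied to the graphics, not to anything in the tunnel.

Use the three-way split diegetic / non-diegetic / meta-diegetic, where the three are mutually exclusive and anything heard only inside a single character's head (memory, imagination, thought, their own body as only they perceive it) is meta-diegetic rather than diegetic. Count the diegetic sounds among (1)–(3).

2

(1) the sound comes from a shutter physically present in the location → diegetic.
(2) Ingrid is a character speaking aloud in the scene → diegetic.
(3) is non-diegetic: sound married to a title/caption — outside the diegesis by definition.
So 2 of the 3 are diegetic: (1), (2).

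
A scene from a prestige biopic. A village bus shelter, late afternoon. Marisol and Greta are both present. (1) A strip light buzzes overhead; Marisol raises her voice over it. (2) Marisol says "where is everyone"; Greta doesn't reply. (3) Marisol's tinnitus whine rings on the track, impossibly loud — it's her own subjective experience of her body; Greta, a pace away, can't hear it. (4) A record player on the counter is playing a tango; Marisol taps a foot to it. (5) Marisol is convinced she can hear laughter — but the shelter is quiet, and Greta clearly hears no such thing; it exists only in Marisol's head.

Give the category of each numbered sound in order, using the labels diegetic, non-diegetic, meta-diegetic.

Sound (1): it's the actual ambient sound of the location, so diegetic.
(2) is diegetic: spoken by a character present in the story world.
Sound (3): a subjective body sound — Marisol's private perception, inaudible to Greta, so meta-diegetic.
(4) the music comes from an on-screen device that Marisol responds to → diegetic.
(5) subjective to Marisol: the shelter is silent and Greta hears nothing → meta-diegetic.

diegetic, diegetic, meta-diegetic, diegetic, meta-diegetic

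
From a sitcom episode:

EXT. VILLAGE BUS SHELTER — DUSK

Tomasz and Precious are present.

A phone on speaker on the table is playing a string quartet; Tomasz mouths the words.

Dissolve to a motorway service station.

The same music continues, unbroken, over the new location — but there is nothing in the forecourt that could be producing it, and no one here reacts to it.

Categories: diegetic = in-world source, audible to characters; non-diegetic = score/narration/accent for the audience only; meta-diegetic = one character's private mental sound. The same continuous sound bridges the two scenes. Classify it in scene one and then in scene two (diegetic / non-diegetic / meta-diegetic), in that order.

Scene one: a phone on speaker is an on-screen source and Tomasz reacts to it → diegetic.
Scene two: there is no source in the forecourt and no one hears it — it's now underscore → non-diegetic.

diegetic, non-diegetic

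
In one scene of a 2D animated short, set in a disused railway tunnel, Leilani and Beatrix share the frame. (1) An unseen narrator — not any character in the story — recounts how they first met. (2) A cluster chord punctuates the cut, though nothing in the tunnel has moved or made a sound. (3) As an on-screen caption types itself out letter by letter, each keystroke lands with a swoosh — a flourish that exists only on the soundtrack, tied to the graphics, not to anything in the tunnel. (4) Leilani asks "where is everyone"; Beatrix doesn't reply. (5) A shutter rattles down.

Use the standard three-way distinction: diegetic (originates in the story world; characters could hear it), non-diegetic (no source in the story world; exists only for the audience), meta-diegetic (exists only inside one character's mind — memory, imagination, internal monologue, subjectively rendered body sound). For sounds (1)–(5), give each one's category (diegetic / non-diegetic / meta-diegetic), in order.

non-diegetic, non-diegetic, non-diegetic, diegetic, diegetic

(1) the narrator exists outside the story world, addressing only the audience → non-diegetic.
(2) an editorial stinger — it belongs to the cut, not the story world → non-diegetic.
(3) it accompanies on-screen graphics, not anything inside the story world → non-diegetic.
(4) is diegetic: Leilani is a character speaking aloud in the scene.
Sound (5): a shutter is a real object/event in the scene's world, so diegetic.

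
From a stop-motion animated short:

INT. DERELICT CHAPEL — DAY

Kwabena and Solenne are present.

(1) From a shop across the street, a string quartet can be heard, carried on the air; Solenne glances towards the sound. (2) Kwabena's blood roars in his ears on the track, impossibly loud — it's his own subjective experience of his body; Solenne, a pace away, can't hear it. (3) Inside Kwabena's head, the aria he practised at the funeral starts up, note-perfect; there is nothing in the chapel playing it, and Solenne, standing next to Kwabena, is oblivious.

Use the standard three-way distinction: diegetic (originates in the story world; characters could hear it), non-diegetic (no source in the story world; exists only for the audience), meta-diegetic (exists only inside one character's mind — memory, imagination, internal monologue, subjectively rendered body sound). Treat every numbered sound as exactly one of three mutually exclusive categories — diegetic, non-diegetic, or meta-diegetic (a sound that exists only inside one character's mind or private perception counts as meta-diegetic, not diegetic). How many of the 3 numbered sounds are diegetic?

1

(1) is diegetic: the music has an off-screen but real-world source and a character hears it.
Sound (2): it's Kwabena's internal bodily sensation rendered as sound; only Kwabena 'hears' it, so meta-diegetic.
(3) is meta-diegetic: it lives in Kwabena's subjectivity, not in the chapel.
So 1 of the 3 is diegetic: (1).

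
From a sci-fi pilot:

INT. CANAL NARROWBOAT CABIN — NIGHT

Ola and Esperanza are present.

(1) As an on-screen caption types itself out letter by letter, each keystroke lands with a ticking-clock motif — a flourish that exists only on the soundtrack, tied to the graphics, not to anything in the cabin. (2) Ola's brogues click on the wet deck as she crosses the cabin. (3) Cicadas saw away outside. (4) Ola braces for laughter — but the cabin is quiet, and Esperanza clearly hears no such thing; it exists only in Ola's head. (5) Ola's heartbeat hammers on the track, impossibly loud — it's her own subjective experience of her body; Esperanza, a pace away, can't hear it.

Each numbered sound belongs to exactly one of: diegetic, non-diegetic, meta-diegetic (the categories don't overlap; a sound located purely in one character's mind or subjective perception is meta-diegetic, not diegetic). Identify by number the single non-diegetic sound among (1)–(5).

Sound (1): sound married to a title/caption — outside the diegesis by definition, so non-diegetic.
(2) a character's body making contact with the set — an in-world sound → diegetic.
Sound (3): cicadas is part of the location's real environment, so diegetic.
(4) is meta-diegetic: subjective to Ola: the cabin is silent and Esperanza hears nothing.
(5) point-of-audition from inside Ola's body; not a sound in the room → meta-diegetic.
Only (1) is non-diegetic.

1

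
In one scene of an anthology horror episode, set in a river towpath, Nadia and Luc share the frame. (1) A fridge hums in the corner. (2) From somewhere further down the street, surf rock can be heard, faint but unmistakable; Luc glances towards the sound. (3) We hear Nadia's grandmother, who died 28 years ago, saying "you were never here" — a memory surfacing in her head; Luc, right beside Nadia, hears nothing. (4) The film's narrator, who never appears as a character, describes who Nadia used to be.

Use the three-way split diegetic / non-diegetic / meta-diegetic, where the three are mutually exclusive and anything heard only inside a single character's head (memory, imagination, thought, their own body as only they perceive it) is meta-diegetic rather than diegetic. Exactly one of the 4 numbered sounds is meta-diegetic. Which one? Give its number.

(1) is diegetic: a fridge is part of the location's real environment.
(2) the music has an off-screen but real-world source and a character hears it → diegetic.
(3) it's Nadia's recollection rendered as sound; the other character can't hear it → meta-diegetic.
(4) external voice-over — not a character, not heard by anyone in the scene → non-diegetic.
Only (3) is meta-diegetic.

3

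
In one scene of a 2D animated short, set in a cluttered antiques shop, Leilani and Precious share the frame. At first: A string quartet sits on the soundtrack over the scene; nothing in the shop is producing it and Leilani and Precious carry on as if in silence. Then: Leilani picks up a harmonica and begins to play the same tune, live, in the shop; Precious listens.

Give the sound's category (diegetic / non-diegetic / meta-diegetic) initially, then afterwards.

Initially: no in-world source exists and no character can hear it — underscore → non-diegetic.
Afterwards: a harmonica is now a real source in the story world and the characters hear it → diegetic.

non-diegetic, diegetic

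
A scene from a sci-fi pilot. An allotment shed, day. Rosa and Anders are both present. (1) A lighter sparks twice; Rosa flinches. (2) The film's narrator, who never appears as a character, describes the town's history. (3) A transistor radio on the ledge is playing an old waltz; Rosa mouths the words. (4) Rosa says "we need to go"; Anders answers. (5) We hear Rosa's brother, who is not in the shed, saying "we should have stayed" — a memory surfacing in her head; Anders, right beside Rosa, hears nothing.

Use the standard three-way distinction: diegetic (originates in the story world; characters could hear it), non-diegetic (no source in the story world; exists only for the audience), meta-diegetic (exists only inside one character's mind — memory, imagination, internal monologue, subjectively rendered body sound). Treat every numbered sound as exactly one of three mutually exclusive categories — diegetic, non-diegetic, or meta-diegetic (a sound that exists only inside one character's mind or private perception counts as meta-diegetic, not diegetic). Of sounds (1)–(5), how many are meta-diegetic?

1

(1) the sound comes from a lighter physically present in the location → diegetic.
Sound (2): the narrator exists outside the story world, addressing only the audience, so non-diegetic.
(3) the music comes from an on-screen device that Rosa responds to → diegetic.
Sound (4): Rosa is a character speaking aloud in the scene, so diegetic.
(5) the voice is a memory playing only inside Rosa's mind; Anders can't hear it → meta-diegetic.
So 1 of the 5 is meta-diegetic: (5).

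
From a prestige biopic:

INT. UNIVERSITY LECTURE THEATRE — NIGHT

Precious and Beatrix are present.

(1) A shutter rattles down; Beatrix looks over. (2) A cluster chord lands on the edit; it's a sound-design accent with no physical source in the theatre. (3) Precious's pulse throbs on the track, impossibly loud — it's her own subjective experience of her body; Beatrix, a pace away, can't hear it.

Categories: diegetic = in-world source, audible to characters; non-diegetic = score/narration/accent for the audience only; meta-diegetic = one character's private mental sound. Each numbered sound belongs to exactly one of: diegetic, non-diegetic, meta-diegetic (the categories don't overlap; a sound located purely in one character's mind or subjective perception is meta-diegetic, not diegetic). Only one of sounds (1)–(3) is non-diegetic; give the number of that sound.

2

(1) a shutter is a real object/event in the scene's world → diegetic.
Sound (2): it's a sound-design accent with no in-world source; no one in the scene can hear it, so non-diegetic.
Sound (3): it's Precious's internal bodily sensation rendered as sound; only Precious 'hears' it, so meta-diegetic.
Only (2) is non-diegetic.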